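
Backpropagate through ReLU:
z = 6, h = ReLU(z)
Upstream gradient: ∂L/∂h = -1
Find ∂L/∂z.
∂L/∂z = -1

h = ReLU(6) = 6
Since z > 0: ∂h/∂z = 1
∂L/∂z = ∂L/∂h · ∂h/∂z = -1 × 1 = -1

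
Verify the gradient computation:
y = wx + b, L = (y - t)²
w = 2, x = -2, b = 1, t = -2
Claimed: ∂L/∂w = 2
Incorrect

y = (2)(-2) + 1 = -3
∂L/∂y = 2(y - t) = 2(-3 - -2) = -2
∂y/∂w = x = -2
∂L/∂w = -2 × -2 = 4

Claimed value: 2
Incorrect: The correct gradient is 4.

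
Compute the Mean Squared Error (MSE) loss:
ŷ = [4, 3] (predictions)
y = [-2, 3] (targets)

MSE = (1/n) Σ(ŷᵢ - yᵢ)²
MSE = 18

MSE = (1/2)((4--2)² + (3-3)²) = (1/2)(36 + 0) = 18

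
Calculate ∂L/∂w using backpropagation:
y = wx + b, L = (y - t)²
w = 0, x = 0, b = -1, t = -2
∂L/∂w = 0

y = wx + b = (0)(0) + -1 = -1
∂L/∂y = 2(y - t) = 2(-1 - -2) = 2
∂y/∂w = x = 0
∂L/∂w = ∂L/∂y · ∂y/∂w = 2 × 0 = 0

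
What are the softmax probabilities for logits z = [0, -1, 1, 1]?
p = [0.147, 0.0541, 0.3995, 0.3995]

exp(z) = [1, 0.3679, 2.718, 2.718]
Sum = 6.804
p = [0.147, 0.0541, 0.3995, 0.3995]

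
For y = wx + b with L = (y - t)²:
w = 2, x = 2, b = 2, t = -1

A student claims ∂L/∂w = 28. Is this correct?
Correct

y = (2)(2) + 2 = 6
∂L/∂y = 2(y - t) = 2(6 - -1) = 14
∂y/∂w = x = 2
∂L/∂w = 14 × 2 = 28

Claimed value: 28
Correct: The correct gradient is 28.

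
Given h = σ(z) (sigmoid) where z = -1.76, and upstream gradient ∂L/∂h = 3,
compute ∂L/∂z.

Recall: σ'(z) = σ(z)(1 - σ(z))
∂L/∂z = 0.3757

σ(-1.76) = 0.1468
σ'(-1.76) = σ(-1.76)(1 - σ(-1.76)) = 0.1468 × 0.8532 = 0.1252
∂L/∂z = ∂L/∂h · σ'(z) = 3 × 0.1252 = 0.3757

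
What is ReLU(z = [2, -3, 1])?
h = [2, 0, 1]

ReLU applied element-wise: max(0,2)=2, max(0,-3)=0, max(0,1)=1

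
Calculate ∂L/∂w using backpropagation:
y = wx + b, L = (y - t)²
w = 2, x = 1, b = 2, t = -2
∂L/∂w = 12

y = wx + b = (2)(1) + 2 = 4
∂L/∂y = 2(y - t) = 2(4 - -2) = 12
∂y/∂w = x = 1
∂L/∂w = ∂L/∂y · ∂y/∂w = 12 × 1 = 12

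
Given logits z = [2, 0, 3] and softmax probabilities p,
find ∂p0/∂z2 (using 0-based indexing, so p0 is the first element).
∂p0/∂z2 = -0.183

p = softmax(z) = [0.2595, 0.03512, 0.7054]
p0 = 0.2595, p2 = 0.7054

∂p0/∂z2 = -p0 × p2 = -0.2595 × 0.7054 = -0.183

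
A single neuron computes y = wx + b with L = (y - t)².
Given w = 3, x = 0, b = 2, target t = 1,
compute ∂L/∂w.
∂L/∂w = 0

y = wx + b = (3)(0) + 2 = 2
∂L/∂y = 2(y - t) = 2(2 - 1) = 2
∂y/∂w = x = 0
∂L/∂w = ∂L/∂y · ∂y/∂w = 2 × 0 = 0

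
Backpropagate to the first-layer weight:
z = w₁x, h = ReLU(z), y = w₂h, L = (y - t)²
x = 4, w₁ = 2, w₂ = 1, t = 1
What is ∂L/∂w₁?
∂L/∂w₁ = 56

Forward pass:
z = w₁x = 2×4 = 8
h = ReLU(8) = 8
y = w₂h = 1×8 = 8

Backward pass:
∂L/∂y = 2(y - t) = 2(8 - 1) = 14
∂y/∂h = w₂ = 1
∂h/∂z = 1 (ReLU derivative)
∂z/∂w₁ = x = 4

∂L/∂w₁ = 14 × 1 × 1 × 4 = 56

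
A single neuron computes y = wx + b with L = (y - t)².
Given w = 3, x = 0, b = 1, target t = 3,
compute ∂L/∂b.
∂L/∂b = -4

y = wx + b = (3)(0) + 1 = 1
∂L/∂y = 2(y - t) = 2(1 - 3) = -4
∂y/∂b = 1
∂L/∂b = ∂L/∂y · ∂y/∂b = -4 × 1 = -4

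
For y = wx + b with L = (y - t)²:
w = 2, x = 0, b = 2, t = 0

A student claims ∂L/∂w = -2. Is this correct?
Incorrect

y = (2)(0) + 2 = 2
∂L/∂y = 2(y - t) = 2(2 - 0) = 4
∂y/∂w = x = 0
∂L/∂w = 4 × 0 = 0

Claimed value: -2
Incorrect: The correct gradient is 0.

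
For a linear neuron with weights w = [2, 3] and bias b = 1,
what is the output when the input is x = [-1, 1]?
y = 2

y = (2)(-1) + (3)(1) + 1 = 2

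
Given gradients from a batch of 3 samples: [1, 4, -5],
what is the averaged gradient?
Average gradient = 0

Average = (1/3)(1 + 4 + -5) = 0/3 = 0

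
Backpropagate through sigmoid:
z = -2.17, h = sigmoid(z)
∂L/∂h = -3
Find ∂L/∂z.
∂L/∂z = -0.2759

σ(-2.17) = 0.1025
σ'(-2.17) = σ(-2.17)(1 - σ(-2.17)) = 0.1025 × 0.8975 = 0.09198
∂L/∂z = ∂L/∂h · σ'(z) = -3 × 0.09198 = -0.2759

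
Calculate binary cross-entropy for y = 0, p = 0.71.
L = 1.238

L = -0·log(0.71) - 1·log(0.29) = -log(0.29) = 1.238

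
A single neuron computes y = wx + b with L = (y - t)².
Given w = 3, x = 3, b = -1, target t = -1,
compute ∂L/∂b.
∂L/∂b = 18

y = wx + b = (3)(3) + -1 = 8
∂L/∂y = 2(y - t) = 2(8 - -1) = 18
∂y/∂b = 1
∂L/∂b = ∂L/∂y · ∂y/∂b = 18 × 1 = 18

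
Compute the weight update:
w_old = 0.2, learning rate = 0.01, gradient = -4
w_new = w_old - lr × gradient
w_new = 0.24

w_new = w - η·∂L/∂w = 0.2 - 0.01×(-4) = 0.2 - (-0.04) = 0.24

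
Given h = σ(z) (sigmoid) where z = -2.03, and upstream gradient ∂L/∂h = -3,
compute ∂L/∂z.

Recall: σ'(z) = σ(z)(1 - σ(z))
∂L/∂z = -0.3078

σ(-2.03) = 0.1161
σ'(-2.03) = σ(-2.03)(1 - σ(-2.03)) = 0.1161 × 0.8839 = 0.1026
∂L/∂z = ∂L/∂h · σ'(z) = -3 × 0.1026 = -0.3078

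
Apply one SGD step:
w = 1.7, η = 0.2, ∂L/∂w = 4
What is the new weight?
w_new = 0.9

w_new = w - η·∂L/∂w = 1.7 - 0.2×(4) = 1.7 - (0.8) = 0.9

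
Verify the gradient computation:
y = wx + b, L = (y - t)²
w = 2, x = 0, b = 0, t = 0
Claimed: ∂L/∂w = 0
Correct

y = (2)(0) + 0 = 0
∂L/∂y = 2(y - t) = 2(0 - 0) = 0
∂y/∂w = x = 0
∂L/∂w = 0 × 0 = 0

Claimed value: 0
Correct: The correct gradient is 0.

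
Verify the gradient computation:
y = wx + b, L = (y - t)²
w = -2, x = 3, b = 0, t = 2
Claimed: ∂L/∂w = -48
Correct

y = (-2)(3) + 0 = -6
∂L/∂y = 2(y - t) = 2(-6 - 2) = -16
∂y/∂w = x = 3
∂L/∂w = -16 × 3 = -48

Claimed value: -48
Correct: The correct gradient is -48.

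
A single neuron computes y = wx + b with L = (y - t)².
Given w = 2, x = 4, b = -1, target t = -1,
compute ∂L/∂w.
∂L/∂w = 64

y = wx + b = (2)(4) + -1 = 7
∂L/∂y = 2(y - t) = 2(7 - -1) = 16
∂y/∂w = x = 4
∂L/∂w = ∂L/∂y · ∂y/∂w = 16 × 4 = 64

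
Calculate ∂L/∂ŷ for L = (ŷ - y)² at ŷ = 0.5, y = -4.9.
∂L/∂ŷ = 10.8

∂L/∂ŷ = 2(ŷ - y) = 2(0.5 - -4.9) = 2(5.4) = 10.8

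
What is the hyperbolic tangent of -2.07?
-0.9687

tanh(-2.07) = (e^(-2.07) - e^(2.07))/(e^(-2.07) + e^(2.07)) = -0.9687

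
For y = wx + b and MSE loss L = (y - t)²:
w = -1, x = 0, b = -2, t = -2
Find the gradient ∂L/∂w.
∂L/∂w = 0

y = wx + b = (-1)(0) + -2 = -2
∂L/∂y = 2(y - t) = 2(-2 - -2) = 0
∂y/∂w = x = 0
∂L/∂w = ∂L/∂y · ∂y/∂w = 0 × 0 = 0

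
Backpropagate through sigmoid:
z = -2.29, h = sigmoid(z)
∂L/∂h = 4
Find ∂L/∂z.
∂L/∂z = 0.334

σ(-2.29) = 0.09195
σ'(-2.29) = σ(-2.29)(1 - σ(-2.29)) = 0.09195 × 0.908 = 0.0835
∂L/∂z = ∂L/∂h · σ'(z) = 4 × 0.0835 = 0.334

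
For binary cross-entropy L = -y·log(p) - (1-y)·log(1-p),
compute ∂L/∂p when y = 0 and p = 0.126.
∂L/∂p = 1.144

∂L/∂p = -y/p + (1-y)/(1-p) = 0 + 1/0.874 = 1.144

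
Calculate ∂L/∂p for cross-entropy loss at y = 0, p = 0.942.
∂L/∂p = 17.24

∂L/∂p = -y/p + (1-y)/(1-p) = 0 + 1/0.058 = 17.24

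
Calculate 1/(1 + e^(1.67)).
0.1584

sigmoid(-1.67) = 1/(1 + e^(1.67)) = 1/(1 + 5.312) = 0.1584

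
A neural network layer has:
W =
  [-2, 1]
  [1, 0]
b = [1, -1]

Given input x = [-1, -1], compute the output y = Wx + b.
y = [2, -2]

Wx = [-2×-1 + 1×-1, 1×-1 + 0×-1]
   = [1, -1]
y = Wx + b = [1 + 1, -1 + -1] = [2, -2]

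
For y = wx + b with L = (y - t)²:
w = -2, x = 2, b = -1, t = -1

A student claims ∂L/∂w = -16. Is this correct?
Correct

y = (-2)(2) + -1 = -5
∂L/∂y = 2(y - t) = 2(-5 - -1) = -8
∂y/∂w = x = 2
∂L/∂w = -8 × 2 = -16

Claimed value: -16
Correct: The correct gradient is -16.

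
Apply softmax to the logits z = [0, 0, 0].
p = [0.3333, 0.3333, 0.3333]

exp(z) = [1, 1, 1]
Sum = 3
p = [0.3333, 0.3333, 0.3333]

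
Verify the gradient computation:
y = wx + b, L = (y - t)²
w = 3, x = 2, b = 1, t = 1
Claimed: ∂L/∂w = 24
Correct

y = (3)(2) + 1 = 7
∂L/∂y = 2(y - t) = 2(7 - 1) = 12
∂y/∂w = x = 2
∂L/∂w = 12 × 2 = 24

Claimed value: 24
Correct: The correct gradient is 24.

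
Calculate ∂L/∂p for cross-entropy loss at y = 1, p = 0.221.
∂L/∂p = -4.525

∂L/∂p = -y/p + (1-y)/(1-p) = -1/0.221 + 0 = -4.525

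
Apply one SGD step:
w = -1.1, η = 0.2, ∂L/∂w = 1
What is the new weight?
w_new = -1.3

w_new = w - η·∂L/∂w = -1.1 - 0.2×(1) = -1.1 - (0.2) = -1.3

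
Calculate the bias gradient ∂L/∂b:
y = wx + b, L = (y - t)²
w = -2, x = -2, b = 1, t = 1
∂L/∂b = 8

y = wx + b = (-2)(-2) + 1 = 5
∂L/∂y = 2(y - t) = 2(5 - 1) = 8
∂y/∂b = 1
∂L/∂b = ∂L/∂y · ∂y/∂b = 8 × 1 = 8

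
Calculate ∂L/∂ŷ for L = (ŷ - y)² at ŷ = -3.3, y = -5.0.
∂L/∂ŷ = 3.4

∂L/∂ŷ = 2(ŷ - y) = 2(-3.3 - -5.0) = 2(1.7) = 3.4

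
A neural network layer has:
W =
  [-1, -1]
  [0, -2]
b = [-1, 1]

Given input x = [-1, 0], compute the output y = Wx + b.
y = [0, 1]

Wx = [-1×-1 + -1×0, 0×-1 + -2×0]
   = [1, 0]
y = Wx + b = [1 + -1, 0 + 1] = [0, 1]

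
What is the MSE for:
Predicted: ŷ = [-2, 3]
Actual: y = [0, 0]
MSE = 6.5

MSE = (1/2)((-2-0)² + (3-0)²) = (1/2)(4 + 9) = 6.5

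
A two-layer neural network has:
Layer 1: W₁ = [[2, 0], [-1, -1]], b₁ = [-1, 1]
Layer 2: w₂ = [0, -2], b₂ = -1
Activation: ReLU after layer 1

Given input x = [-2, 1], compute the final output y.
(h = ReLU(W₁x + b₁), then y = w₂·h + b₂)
y = -5

Layer 1 pre-activation: z₁ = [-5, 2]
After ReLU: h = [0, 2]
Layer 2 output: y = 0×0 + -2×2 + -1 = -5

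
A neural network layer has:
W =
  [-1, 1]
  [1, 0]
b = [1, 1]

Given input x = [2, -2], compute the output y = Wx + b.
y = [-3, 3]

Wx = [-1×2 + 1×-2, 1×2 + 0×-2]
   = [-4, 2]
y = Wx + b = [-4 + 1, 2 + 1] = [-3, 3]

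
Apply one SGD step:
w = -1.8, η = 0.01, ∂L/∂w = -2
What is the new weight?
w_new = -1.78

w_new = w - η·∂L/∂w = -1.8 - 0.01×(-2) = -1.8 - (-0.02) = -1.78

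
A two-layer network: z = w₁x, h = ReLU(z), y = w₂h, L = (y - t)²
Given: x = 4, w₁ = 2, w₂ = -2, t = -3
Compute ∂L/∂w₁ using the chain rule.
∂L/∂w₁ = 208

Forward pass:
z = w₁x = 2×4 = 8
h = ReLU(8) = 8
y = w₂h = -2×8 = -16

Backward pass:
∂L/∂y = 2(y - t) = 2(-16 - -3) = -26
∂y/∂h = w₂ = -2
∂h/∂z = 1 (ReLU derivative)
∂z/∂w₁ = x = 4

∂L/∂w₁ = -26 × -2 × 1 × 4 = 208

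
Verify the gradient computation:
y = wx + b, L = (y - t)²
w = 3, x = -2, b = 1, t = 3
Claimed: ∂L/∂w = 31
Incorrect

y = (3)(-2) + 1 = -5
∂L/∂y = 2(y - t) = 2(-5 - 3) = -16
∂y/∂w = x = -2
∂L/∂w = -16 × -2 = 32

Claimed value: 31
Incorrect: The correct gradient is 32.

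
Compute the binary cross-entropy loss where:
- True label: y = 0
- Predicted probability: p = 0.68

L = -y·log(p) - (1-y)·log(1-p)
L = 1.139

L = -0·log(0.68) - 1·log(0.32) = -log(0.32) = 1.139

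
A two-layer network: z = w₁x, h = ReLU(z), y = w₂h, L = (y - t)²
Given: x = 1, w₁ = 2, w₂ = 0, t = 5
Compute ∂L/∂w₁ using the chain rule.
∂L/∂w₁ = 0

Forward pass:
z = w₁x = 2×1 = 2
h = ReLU(2) = 2
y = w₂h = 0×2 = 0

Backward pass:
∂L/∂y = 2(y - t) = 2(0 - 5) = -10
∂y/∂h = w₂ = 0
∂h/∂z = 1 (ReLU derivative)
∂z/∂w₁ = x = 1

∂L/∂w₁ = -10 × 0 × 1 × 1 = 0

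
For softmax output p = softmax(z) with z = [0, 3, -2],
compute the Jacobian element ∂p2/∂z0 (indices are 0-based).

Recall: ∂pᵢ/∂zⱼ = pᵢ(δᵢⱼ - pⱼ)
∂p2/∂z0 = -0.0003005

p = softmax(z) = [0.04712, 0.9465, 0.006377]
p2 = 0.006377, p0 = 0.04712

∂p2/∂z0 = -p2 × p0 = -0.006377 × 0.04712 = -0.0003005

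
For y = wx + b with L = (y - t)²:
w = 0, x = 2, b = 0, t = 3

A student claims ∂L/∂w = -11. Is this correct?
Incorrect

y = (0)(2) + 0 = 0
∂L/∂y = 2(y - t) = 2(0 - 3) = -6
∂y/∂w = x = 2
∂L/∂w = -6 × 2 = -12

Claimed value: -11
Incorrect: The correct gradient is -12.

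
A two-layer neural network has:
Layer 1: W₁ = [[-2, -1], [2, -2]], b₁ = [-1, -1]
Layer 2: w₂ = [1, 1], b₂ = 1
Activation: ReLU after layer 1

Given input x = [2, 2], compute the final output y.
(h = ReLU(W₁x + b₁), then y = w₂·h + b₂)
y = 1

Layer 1 pre-activation: z₁ = [-7, -1]
After ReLU: h = [0, 0]
Layer 2 output: y = 1×0 + 1×0 + 1 = 1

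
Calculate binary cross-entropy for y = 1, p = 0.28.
L = 1.273

L = -1·log(0.28) - 0·log(0.72) = -log(0.28) = 1.273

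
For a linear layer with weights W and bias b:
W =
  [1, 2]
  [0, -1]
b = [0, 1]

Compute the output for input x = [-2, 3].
y = [4, -2]

Wx = [1×-2 + 2×3, 0×-2 + -1×3]
   = [4, -3]
y = Wx + b = [4 + 0, -3 + 1] = [4, -2]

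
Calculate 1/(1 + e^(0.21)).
0.4477

sigmoid(-0.21) = 1/(1 + e^(0.21)) = 1/(1 + 1.234) = 0.4477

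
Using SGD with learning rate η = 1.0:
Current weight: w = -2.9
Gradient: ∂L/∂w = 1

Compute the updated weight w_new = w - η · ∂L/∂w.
w_new = -3.9

w_new = w - η·∂L/∂w = -2.9 - 1.0×(1) = -2.9 - (1) = -3.9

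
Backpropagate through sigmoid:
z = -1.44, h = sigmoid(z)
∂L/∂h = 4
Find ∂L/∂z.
∂L/∂z = 0.6194

σ(-1.44) = 0.1915
σ'(-1.44) = σ(-1.44)(1 - σ(-1.44)) = 0.1915 × 0.8085 = 0.1549
∂L/∂z = ∂L/∂h · σ'(z) = 4 × 0.1549 = 0.6194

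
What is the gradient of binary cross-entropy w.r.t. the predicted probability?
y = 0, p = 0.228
∂L/∂p = 1.295

∂L/∂p = -y/p + (1-y)/(1-p) = 0 + 1/0.772 = 1.295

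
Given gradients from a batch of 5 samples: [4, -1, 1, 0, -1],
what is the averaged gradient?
Average gradient = 0.6

Average = (1/5)(4 + -1 + 1 + 0 + -1) = 3/5 = 0.6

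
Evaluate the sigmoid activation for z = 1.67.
0.8416

sigmoid(1.67) = 1/(1 + e^(-1.67)) = 1/(1 + 0.1882) = 0.8416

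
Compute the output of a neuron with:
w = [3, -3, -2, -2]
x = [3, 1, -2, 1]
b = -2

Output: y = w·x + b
y = 6

y = (3)(3) + (-3)(1) + (-2)(-2) + (-2)(1) + -2 = 6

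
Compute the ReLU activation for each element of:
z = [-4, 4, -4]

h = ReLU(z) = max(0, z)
h = [0, 4, 0]

ReLU applied element-wise: max(0,-4)=0, max(0,4)=4, max(0,-4)=0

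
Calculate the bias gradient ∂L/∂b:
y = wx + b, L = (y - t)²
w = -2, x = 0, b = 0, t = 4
∂L/∂b = -8

y = wx + b = (-2)(0) + 0 = 0
∂L/∂y = 2(y - t) = 2(0 - 4) = -8
∂y/∂b = 1
∂L/∂b = ∂L/∂y · ∂y/∂b = -8 × 1 = -8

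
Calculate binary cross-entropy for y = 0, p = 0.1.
L = 0.1054

L = -0·log(0.1) - 1·log(0.9) = -log(0.9) = 0.1054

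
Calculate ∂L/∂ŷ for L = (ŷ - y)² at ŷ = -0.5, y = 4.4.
∂L/∂ŷ = -9.8

∂L/∂ŷ = 2(ŷ - y) = 2(-0.5 - 4.4) = 2(-4.9) = -9.8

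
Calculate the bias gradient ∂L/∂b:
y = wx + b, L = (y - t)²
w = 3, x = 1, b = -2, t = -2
∂L/∂b = 6

y = wx + b = (3)(1) + -2 = 1
∂L/∂y = 2(y - t) = 2(1 - -2) = 6
∂y/∂b = 1
∂L/∂b = ∂L/∂y · ∂y/∂b = 6 × 1 = 6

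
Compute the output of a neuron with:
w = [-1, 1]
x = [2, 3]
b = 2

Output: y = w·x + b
y = 3

y = (-1)(2) + (1)(3) + 2 = 3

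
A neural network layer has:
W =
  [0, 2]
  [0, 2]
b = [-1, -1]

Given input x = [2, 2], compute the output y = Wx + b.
y = [3, 3]

Wx = [0×2 + 2×2, 0×2 + 2×2]
   = [4, 4]
y = Wx + b = [4 + -1, 4 + -1] = [3, 3]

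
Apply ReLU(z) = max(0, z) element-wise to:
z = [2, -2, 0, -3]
h = [2, 0, 0, 0]

ReLU applied element-wise: max(0,2)=2, max(0,-2)=0, max(0,0)=0, max(0,-3)=0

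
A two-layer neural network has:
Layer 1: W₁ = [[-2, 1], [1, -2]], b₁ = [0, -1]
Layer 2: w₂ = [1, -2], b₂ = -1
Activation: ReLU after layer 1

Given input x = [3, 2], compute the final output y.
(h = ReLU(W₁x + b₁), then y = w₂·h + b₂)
y = -1

Layer 1 pre-activation: z₁ = [-4, -2]
After ReLU: h = [0, 0]
Layer 2 output: y = 1×0 + -2×0 + -1 = -1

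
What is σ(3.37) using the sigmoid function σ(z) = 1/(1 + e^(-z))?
0.9668

sigmoid(3.37) = 1/(1 + e^(-3.37)) = 1/(1 + 0.03439) = 0.9668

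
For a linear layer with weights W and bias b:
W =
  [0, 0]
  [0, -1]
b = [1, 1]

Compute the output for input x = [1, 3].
y = [1, -2]

Wx = [0×1 + 0×3, 0×1 + -1×3]
   = [0, -3]
y = Wx + b = [0 + 1, -3 + 1] = [1, -2]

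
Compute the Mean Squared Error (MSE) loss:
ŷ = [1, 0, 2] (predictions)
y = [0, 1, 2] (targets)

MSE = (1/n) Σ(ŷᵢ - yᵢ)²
MSE = 0.6667

MSE = (1/3)((1-0)² + (0-1)² + (2-2)²) = (1/3)(1 + 1 + 0) = 0.6667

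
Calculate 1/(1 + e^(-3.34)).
0.9658

sigmoid(3.34) = 1/(1 + e^(-3.34)) = 1/(1 + 0.03544) = 0.9658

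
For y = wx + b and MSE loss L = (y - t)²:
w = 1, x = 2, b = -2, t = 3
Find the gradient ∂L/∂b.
∂L/∂b = -6

y = wx + b = (1)(2) + -2 = 0
∂L/∂y = 2(y - t) = 2(0 - 3) = -6
∂y/∂b = 1
∂L/∂b = ∂L/∂y · ∂y/∂b = -6 × 1 = -6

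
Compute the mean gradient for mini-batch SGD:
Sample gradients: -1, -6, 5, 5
Average gradient = 0.75

Average = (1/4)(-1 + -6 + 5 + 5) = 3/4 = 0.75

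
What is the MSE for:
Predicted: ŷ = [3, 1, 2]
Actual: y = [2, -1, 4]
MSE = 3

MSE = (1/3)((3-2)² + (1--1)² + (2-4)²) = (1/3)(1 + 4 + 4) = 3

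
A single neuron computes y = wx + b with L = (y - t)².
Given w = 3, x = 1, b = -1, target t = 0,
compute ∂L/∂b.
∂L/∂b = 4

y = wx + b = (3)(1) + -1 = 2
∂L/∂y = 2(y - t) = 2(2 - 0) = 4
∂y/∂b = 1
∂L/∂b = ∂L/∂y · ∂y/∂b = 4 × 1 = 4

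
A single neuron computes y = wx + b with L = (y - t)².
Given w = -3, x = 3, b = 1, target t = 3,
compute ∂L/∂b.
∂L/∂b = -22

y = wx + b = (-3)(3) + 1 = -8
∂L/∂y = 2(y - t) = 2(-8 - 3) = -22
∂y/∂b = 1
∂L/∂b = ∂L/∂y · ∂y/∂b = -22 × 1 = -22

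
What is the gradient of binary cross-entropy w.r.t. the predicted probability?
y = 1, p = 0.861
∂L/∂p = -1.161

∂L/∂p = -y/p + (1-y)/(1-p) = -1/0.861 + 0 = -1.161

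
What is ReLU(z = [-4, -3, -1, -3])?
h = [0, 0, 0, 0]

ReLU applied element-wise: max(0,-4)=0, max(0,-3)=0, max(0,-1)=0, max(0,-3)=0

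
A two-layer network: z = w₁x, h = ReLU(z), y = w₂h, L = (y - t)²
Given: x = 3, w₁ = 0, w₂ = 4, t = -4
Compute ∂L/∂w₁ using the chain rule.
∂L/∂w₁ = 0

Forward pass:
z = w₁x = 0×3 = 0
h = ReLU(0) = 0
y = w₂h = 4×0 = 0

Backward pass:
∂L/∂y = 2(y - t) = 2(0 - -4) = 8
∂y/∂h = w₂ = 4
∂h/∂z = 0 (ReLU derivative)
∂z/∂w₁ = x = 3

∂L/∂w₁ = 8 × 4 × 0 × 3 = 0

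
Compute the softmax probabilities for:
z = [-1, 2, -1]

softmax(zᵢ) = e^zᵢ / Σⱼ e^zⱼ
p = [0.0453, 0.9094, 0.0453]

exp(z) = [0.3679, 7.389, 0.3679]
Sum = 8.125
p = [0.0453, 0.9094, 0.0453]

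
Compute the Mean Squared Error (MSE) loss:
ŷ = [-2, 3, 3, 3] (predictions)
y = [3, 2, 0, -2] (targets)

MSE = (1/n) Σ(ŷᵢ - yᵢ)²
MSE = 15

MSE = (1/4)((-2-3)² + (3-2)² + (3-0)² + (3--2)²) = (1/4)(25 + 1 + 9 + 25) = 15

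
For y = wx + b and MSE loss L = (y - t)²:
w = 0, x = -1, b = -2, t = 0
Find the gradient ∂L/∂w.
∂L/∂w = 4

y = wx + b = (0)(-1) + -2 = -2
∂L/∂y = 2(y - t) = 2(-2 - 0) = -4
∂y/∂w = x = -1
∂L/∂w = ∂L/∂y · ∂y/∂w = -4 × -1 = 4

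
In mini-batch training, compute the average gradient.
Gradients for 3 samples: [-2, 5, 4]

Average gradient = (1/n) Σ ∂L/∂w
Average gradient = 2.333

Average = (1/3)(-2 + 5 + 4) = 7/3 = 2.333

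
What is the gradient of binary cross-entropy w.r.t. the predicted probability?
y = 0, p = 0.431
∂L/∂p = 1.757

∂L/∂p = -y/p + (1-y)/(1-p) = 0 + 1/0.569 = 1.757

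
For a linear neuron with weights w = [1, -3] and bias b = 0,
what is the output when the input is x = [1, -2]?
y = 7

y = (1)(1) + (-3)(-2) + 0 = 7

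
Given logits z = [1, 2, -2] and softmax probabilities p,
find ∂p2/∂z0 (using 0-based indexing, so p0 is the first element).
∂p2/∂z0 = -0.003507

p = softmax(z) = [0.2654, 0.7214, 0.01321]
p2 = 0.01321, p0 = 0.2654

∂p2/∂z0 = -p2 × p0 = -0.01321 × 0.2654 = -0.003507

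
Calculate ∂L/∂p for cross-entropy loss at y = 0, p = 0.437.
∂L/∂p = 1.776

∂L/∂p = -y/p + (1-y)/(1-p) = 0 + 1/0.563 = 1.776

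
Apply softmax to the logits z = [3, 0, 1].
p = [0.8438, 0.042, 0.1142]

exp(z) = [20.09, 1, 2.718]
Sum = 23.8
p = [0.8438, 0.042, 0.1142]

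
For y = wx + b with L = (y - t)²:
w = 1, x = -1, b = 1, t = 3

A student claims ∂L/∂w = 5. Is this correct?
Incorrect

y = (1)(-1) + 1 = 0
∂L/∂y = 2(y - t) = 2(0 - 3) = -6
∂y/∂w = x = -1
∂L/∂w = -6 × -1 = 6

Claimed value: 5
Incorrect: The correct gradient is 6.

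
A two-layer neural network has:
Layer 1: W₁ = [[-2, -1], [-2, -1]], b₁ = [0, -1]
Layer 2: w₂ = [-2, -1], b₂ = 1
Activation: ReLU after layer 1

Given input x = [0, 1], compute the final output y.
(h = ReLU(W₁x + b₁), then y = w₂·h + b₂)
y = 1

Layer 1 pre-activation: z₁ = [-1, -2]
After ReLU: h = [0, 0]
Layer 2 output: y = -2×0 + -1×0 + 1 = 1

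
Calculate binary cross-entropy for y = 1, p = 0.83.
L = 0.1863

L = -1·log(0.83) - 0·log(0.17) = -log(0.83) = 0.1863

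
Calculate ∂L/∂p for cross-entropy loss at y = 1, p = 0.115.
∂L/∂p = -8.696

∂L/∂p = -y/p + (1-y)/(1-p) = -1/0.115 + 0 = -8.696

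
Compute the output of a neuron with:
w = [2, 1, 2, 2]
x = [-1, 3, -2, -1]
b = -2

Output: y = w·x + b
y = -7

y = (2)(-1) + (1)(3) + (2)(-2) + (2)(-1) + -2 = -7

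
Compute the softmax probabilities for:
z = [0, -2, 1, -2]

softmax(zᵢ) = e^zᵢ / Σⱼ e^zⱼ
p = [0.2507, 0.0339, 0.6815, 0.0339]

exp(z) = [1, 0.1353, 2.718, 0.1353]
Sum = 3.989
p = [0.2507, 0.0339, 0.6815, 0.0339]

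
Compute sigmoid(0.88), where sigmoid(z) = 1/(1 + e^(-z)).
0.7068

sigmoid(0.88) = 1/(1 + e^(-0.88)) = 1/(1 + 0.4148) = 0.7068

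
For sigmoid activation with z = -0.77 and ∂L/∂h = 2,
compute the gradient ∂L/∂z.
∂L/∂z = 0.4326

σ(-0.77) = 0.3165
σ'(-0.77) = σ(-0.77)(1 - σ(-0.77)) = 0.3165 × 0.6835 = 0.2163
∂L/∂z = ∂L/∂h · σ'(z) = 2 × 0.2163 = 0.4326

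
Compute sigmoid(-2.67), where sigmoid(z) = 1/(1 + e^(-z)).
0.06477

sigmoid(-2.67) = 1/(1 + e^(2.67)) = 1/(1 + 14.44) = 0.06477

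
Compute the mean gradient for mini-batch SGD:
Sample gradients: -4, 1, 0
Average gradient = -1

Average = (1/3)(-4 + 1 + 0) = -3/3 = -1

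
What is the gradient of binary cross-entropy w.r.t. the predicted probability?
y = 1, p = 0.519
∂L/∂p = -1.927

∂L/∂p = -y/p + (1-y)/(1-p) = -1/0.519 + 0 = -1.927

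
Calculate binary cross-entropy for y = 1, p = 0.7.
L = 0.3567

L = -1·log(0.7) - 0·log(0.3) = -log(0.7) = 0.3567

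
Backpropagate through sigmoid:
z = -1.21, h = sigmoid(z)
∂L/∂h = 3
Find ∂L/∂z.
∂L/∂z = 0.5308

σ(-1.21) = 0.2297
σ'(-1.21) = σ(-1.21)(1 - σ(-1.21)) = 0.2297 × 0.7703 = 0.1769
∂L/∂z = ∂L/∂h · σ'(z) = 3 × 0.1769 = 0.5308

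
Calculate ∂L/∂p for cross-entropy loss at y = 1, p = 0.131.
∂L/∂p = -7.634

∂L/∂p = -y/p + (1-y)/(1-p) = -1/0.131 + 0 = -7.634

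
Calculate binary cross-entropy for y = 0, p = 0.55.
L = 0.7985

L = -0·log(0.55) - 1·log(0.45) = -log(0.45) = 0.7985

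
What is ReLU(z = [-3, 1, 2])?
h = [0, 1, 2]

ReLU applied element-wise: max(0,-3)=0, max(0,1)=1, max(0,2)=2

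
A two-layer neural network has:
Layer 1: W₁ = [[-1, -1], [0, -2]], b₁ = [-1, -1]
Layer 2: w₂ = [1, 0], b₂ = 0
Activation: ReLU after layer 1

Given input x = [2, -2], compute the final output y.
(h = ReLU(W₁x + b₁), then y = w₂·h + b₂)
y = 0

Layer 1 pre-activation: z₁ = [-1, 3]
After ReLU: h = [0, 3]
Layer 2 output: y = 1×0 + 0×3 + 0 = 0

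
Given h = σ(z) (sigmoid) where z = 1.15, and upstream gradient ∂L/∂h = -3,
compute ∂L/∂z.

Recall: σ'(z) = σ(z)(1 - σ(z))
∂L/∂z = -0.548

σ(1.15) = 0.7595
σ'(1.15) = σ(1.15)(1 - σ(1.15)) = 0.7595 × 0.2405 = 0.1827
∂L/∂z = ∂L/∂h · σ'(z) = -3 × 0.1827 = -0.548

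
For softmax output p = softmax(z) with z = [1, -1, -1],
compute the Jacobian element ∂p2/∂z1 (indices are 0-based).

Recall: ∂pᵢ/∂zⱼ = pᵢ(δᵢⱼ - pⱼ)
∂p2/∂z1 = -0.01134

p = softmax(z) = [0.787, 0.1065, 0.1065]
p2 = 0.1065, p1 = 0.1065

∂p2/∂z1 = -p2 × p1 = -0.1065 × 0.1065 = -0.01134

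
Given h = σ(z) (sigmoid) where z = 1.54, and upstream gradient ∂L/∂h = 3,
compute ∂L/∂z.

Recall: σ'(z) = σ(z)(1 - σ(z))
∂L/∂z = 0.4361

σ(1.54) = 0.8235
σ'(1.54) = σ(1.54)(1 - σ(1.54)) = 0.8235 × 0.1765 = 0.1454
∂L/∂z = ∂L/∂h · σ'(z) = 3 × 0.1454 = 0.4361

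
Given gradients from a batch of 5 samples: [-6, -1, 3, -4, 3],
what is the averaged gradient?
Average gradient = -1

Average = (1/5)(-6 + -1 + 3 + -4 + 3) = -5/5 = -1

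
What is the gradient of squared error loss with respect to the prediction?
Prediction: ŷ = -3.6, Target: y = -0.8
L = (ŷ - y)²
∂L/∂ŷ = -5.6

∂L/∂ŷ = 2(ŷ - y) = 2(-3.6 - -0.8) = 2(-2.8) = -5.6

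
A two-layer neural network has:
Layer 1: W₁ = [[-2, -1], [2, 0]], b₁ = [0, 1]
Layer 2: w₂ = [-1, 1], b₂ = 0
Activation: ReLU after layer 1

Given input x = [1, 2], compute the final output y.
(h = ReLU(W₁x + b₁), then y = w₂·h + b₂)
y = 3

Layer 1 pre-activation: z₁ = [-4, 3]
After ReLU: h = [0, 3]
Layer 2 output: y = -1×0 + 1×3 + 0 = 3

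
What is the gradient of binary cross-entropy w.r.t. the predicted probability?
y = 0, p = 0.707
∂L/∂p = 3.413

∂L/∂p = -y/p + (1-y)/(1-p) = 0 + 1/0.293 = 3.413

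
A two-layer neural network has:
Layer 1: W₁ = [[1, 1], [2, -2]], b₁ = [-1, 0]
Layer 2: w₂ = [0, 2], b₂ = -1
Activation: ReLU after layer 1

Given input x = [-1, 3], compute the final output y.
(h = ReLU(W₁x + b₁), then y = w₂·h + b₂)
y = -1

Layer 1 pre-activation: z₁ = [1, -8]
After ReLU: h = [1, 0]
Layer 2 output: y = 0×1 + 2×0 + -1 = -1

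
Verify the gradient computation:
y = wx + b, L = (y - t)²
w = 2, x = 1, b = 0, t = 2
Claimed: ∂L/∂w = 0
Correct

y = (2)(1) + 0 = 2
∂L/∂y = 2(y - t) = 2(2 - 2) = 0
∂y/∂w = x = 1
∂L/∂w = 0 × 1 = 0

Claimed value: 0
Correct: The correct gradient is 0.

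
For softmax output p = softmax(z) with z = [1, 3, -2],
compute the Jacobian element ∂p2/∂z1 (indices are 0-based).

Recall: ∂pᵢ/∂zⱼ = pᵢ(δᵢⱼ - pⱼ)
∂p2/∂z1 = -0.005166

p = softmax(z) = [0.1185, 0.8756, 0.0059]
p2 = 0.0059, p1 = 0.8756

∂p2/∂z1 = -p2 × p1 = -0.0059 × 0.8756 = -0.005166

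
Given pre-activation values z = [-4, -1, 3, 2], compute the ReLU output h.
h = [0, 0, 3, 2]

ReLU applied element-wise: max(0,-4)=0, max(0,-1)=0, max(0,3)=3, max(0,2)=2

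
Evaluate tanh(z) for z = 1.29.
0.8591

tanh(1.29) = (e^(1.29) - e^(-1.29))/(e^(1.29) + e^(-1.29)) = 0.8591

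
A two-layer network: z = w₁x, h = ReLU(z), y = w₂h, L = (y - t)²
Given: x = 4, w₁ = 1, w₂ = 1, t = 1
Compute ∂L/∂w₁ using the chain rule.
∂L/∂w₁ = 24

Forward pass:
z = w₁x = 1×4 = 4
h = ReLU(4) = 4
y = w₂h = 1×4 = 4

Backward pass:
∂L/∂y = 2(y - t) = 2(4 - 1) = 6
∂y/∂h = w₂ = 1
∂h/∂z = 1 (ReLU derivative)
∂z/∂w₁ = x = 4

∂L/∂w₁ = 6 × 1 × 1 × 4 = 24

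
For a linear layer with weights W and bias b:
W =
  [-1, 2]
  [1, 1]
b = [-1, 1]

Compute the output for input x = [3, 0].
y = [-4, 4]

Wx = [-1×3 + 2×0, 1×3 + 1×0]
   = [-3, 3]
y = Wx + b = [-3 + -1, 3 + 1] = [-4, 4]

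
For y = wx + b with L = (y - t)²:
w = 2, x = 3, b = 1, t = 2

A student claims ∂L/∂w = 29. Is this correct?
Incorrect

y = (2)(3) + 1 = 7
∂L/∂y = 2(y - t) = 2(7 - 2) = 10
∂y/∂w = x = 3
∂L/∂w = 10 × 3 = 30

Claimed value: 29
Incorrect: The correct gradient is 30.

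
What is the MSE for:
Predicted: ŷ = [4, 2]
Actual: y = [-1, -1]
MSE = 17

MSE = (1/2)((4--1)² + (2--1)²) = (1/2)(25 + 9) = 17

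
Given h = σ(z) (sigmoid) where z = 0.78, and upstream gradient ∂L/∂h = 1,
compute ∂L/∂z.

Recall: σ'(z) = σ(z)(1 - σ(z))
∂L/∂z = 0.2155

σ(0.78) = 0.6857
σ'(0.78) = σ(0.78)(1 - σ(0.78)) = 0.6857 × 0.3143 = 0.2155
∂L/∂z = ∂L/∂h · σ'(z) = 1 × 0.2155 = 0.2155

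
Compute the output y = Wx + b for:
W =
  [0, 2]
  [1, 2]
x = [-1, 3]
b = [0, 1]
y = [6, 6]

Wx = [0×-1 + 2×3, 1×-1 + 2×3]
   = [6, 5]
y = Wx + b = [6 + 0, 5 + 1] = [6, 6]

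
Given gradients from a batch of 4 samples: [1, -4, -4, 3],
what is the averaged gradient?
Average gradient = -1

Average = (1/4)(1 + -4 + -4 + 3) = -4/4 = -1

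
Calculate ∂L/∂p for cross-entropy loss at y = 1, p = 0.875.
∂L/∂p = -1.143

∂L/∂p = -y/p + (1-y)/(1-p) = -1/0.875 + 0 = -1.143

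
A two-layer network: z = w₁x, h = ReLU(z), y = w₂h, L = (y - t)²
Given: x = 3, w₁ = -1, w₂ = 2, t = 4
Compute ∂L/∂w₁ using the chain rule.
∂L/∂w₁ = 0

Forward pass:
z = w₁x = -1×3 = -3
h = ReLU(-3) = 0
y = w₂h = 2×0 = 0

Backward pass:
∂L/∂y = 2(y - t) = 2(0 - 4) = -8
∂y/∂h = w₂ = 2
∂h/∂z = 0 (ReLU derivative)
∂z/∂w₁ = x = 3

∂L/∂w₁ = -8 × 2 × 0 × 3 = 0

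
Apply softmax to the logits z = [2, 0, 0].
p = [0.787, 0.1065, 0.1065]

exp(z) = [7.389, 1, 1]
Sum = 9.389
p = [0.787, 0.1065, 0.1065]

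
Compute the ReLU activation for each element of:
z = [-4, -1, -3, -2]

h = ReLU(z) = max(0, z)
h = [0, 0, 0, 0]

ReLU applied element-wise: max(0,-4)=0, max(0,-1)=0, max(0,-3)=0, max(0,-2)=0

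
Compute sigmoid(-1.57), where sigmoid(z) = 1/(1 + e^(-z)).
0.1722

sigmoid(-1.57) = 1/(1 + e^(1.57)) = 1/(1 + 4.807) = 0.1722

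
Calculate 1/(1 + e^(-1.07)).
0.7446

sigmoid(1.07) = 1/(1 + e^(-1.07)) = 1/(1 + 0.343) = 0.7446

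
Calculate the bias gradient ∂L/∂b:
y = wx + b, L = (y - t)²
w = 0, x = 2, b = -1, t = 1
∂L/∂b = -4

y = wx + b = (0)(2) + -1 = -1
∂L/∂y = 2(y - t) = 2(-1 - 1) = -4
∂y/∂b = 1
∂L/∂b = ∂L/∂y · ∂y/∂b = -4 × 1 = -4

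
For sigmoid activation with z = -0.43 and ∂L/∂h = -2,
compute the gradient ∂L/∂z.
∂L/∂z = -0.4776

σ(-0.43) = 0.3941
σ'(-0.43) = σ(-0.43)(1 - σ(-0.43)) = 0.3941 × 0.6059 = 0.2388
∂L/∂z = ∂L/∂h · σ'(z) = -2 × 0.2388 = -0.4776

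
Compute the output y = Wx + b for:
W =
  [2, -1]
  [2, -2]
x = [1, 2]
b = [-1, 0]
y = [-1, -2]

Wx = [2×1 + -1×2, 2×1 + -2×2]
   = [0, -2]
y = Wx + b = [0 + -1, -2 + 0] = [-1, -2]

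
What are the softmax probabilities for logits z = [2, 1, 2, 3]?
p = [0.1966, 0.0723, 0.1966, 0.5344]

exp(z) = [7.389, 2.718, 7.389, 20.09]
Sum = 37.58
p = [0.1966, 0.0723, 0.1966, 0.5344]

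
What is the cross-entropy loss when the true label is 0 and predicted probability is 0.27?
L = 0.3147

L = -0·log(0.27) - 1·log(0.73) = -log(0.73) = 0.3147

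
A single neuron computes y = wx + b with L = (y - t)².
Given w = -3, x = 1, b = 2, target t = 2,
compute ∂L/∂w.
∂L/∂w = -6

y = wx + b = (-3)(1) + 2 = -1
∂L/∂y = 2(y - t) = 2(-1 - 2) = -6
∂y/∂w = x = 1
∂L/∂w = ∂L/∂y · ∂y/∂w = -6 × 1 = -6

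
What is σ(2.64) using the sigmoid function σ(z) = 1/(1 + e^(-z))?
0.9334

sigmoid(2.64) = 1/(1 + e^(-2.64)) = 1/(1 + 0.07136) = 0.9334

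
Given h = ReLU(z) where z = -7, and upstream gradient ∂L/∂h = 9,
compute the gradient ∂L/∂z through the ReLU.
∂L/∂z = 0

h = ReLU(-7) = 0
Since z < 0: ∂h/∂z = 0
∂L/∂z = ∂L/∂h · ∂h/∂z = 9 × 0 = 0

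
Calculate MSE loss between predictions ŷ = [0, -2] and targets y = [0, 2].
MSE = 8

MSE = (1/2)((0-0)² + (-2-2)²) = (1/2)(0 + 16) = 8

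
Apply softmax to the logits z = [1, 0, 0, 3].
p = [0.1096, 0.0403, 0.0403, 0.8098]

exp(z) = [2.718, 1, 1, 20.09]
Sum = 24.8
p = [0.1096, 0.0403, 0.0403, 0.8098]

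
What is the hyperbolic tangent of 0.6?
0.537

tanh(0.6) = (e^(0.6) - e^(-0.6))/(e^(0.6) + e^(-0.6)) = 0.537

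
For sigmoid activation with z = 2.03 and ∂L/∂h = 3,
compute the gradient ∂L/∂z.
∂L/∂z = 0.3078

σ(2.03) = 0.8839
σ'(2.03) = σ(2.03)(1 - σ(2.03)) = 0.8839 × 0.1161 = 0.1026
∂L/∂z = ∂L/∂h · σ'(z) = 3 × 0.1026 = 0.3078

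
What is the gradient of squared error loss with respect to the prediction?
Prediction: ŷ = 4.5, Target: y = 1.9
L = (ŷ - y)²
∂L/∂ŷ = 5.2

∂L/∂ŷ = 2(ŷ - y) = 2(4.5 - 1.9) = 2(2.6) = 5.2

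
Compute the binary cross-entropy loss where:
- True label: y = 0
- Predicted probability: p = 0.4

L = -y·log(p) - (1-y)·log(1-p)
L = 0.5108

L = -0·log(0.4) - 1·log(0.6) = -log(0.6) = 0.5108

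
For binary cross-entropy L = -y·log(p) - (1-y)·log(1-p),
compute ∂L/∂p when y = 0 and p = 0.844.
∂L/∂p = 6.41

∂L/∂p = -y/p + (1-y)/(1-p) = 0 + 1/0.156 = 6.41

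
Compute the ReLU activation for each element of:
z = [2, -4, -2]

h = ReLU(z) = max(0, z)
h = [2, 0, 0]

ReLU applied element-wise: max(0,2)=2, max(0,-4)=0, max(0,-2)=0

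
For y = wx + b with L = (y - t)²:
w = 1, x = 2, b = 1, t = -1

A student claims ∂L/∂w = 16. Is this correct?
Correct

y = (1)(2) + 1 = 3
∂L/∂y = 2(y - t) = 2(3 - -1) = 8
∂y/∂w = x = 2
∂L/∂w = 8 × 2 = 16

Claimed value: 16
Correct: The correct gradient is 16.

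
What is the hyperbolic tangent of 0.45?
0.4219

tanh(0.45) = (e^(0.45) - e^(-0.45))/(e^(0.45) + e^(-0.45)) = 0.4219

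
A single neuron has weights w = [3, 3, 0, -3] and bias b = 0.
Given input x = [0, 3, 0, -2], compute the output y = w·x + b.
y = 15

y = (3)(0) + (3)(3) + (0)(0) + (-3)(-2) + 0 = 15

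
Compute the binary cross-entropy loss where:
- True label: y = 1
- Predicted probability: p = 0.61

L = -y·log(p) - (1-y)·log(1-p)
L = 0.4943

L = -1·log(0.61) - 0·log(0.39) = -log(0.61) = 0.4943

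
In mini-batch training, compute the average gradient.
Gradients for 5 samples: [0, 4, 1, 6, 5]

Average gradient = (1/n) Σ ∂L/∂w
Average gradient = 3.2

Average = (1/5)(0 + 4 + 1 + 6 + 5) = 16/5 = 3.2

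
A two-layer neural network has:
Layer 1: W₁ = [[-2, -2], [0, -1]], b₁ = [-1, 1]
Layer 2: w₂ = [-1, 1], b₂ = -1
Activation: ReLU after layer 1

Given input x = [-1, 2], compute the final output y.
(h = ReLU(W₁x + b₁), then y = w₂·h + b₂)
y = -1

Layer 1 pre-activation: z₁ = [-3, -1]
After ReLU: h = [0, 0]
Layer 2 output: y = -1×0 + 1×0 + -1 = -1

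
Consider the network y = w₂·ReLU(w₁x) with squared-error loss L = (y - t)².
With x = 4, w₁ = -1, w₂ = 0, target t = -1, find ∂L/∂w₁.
∂L/∂w₁ = 0

Forward pass:
z = w₁x = -1×4 = -4
h = ReLU(-4) = 0
y = w₂h = 0×0 = 0

Backward pass:
∂L/∂y = 2(y - t) = 2(0 - -1) = 2
∂y/∂h = w₂ = 0
∂h/∂z = 0 (ReLU derivative)
∂z/∂w₁ = x = 4

∂L/∂w₁ = 2 × 0 × 0 × 4 = 0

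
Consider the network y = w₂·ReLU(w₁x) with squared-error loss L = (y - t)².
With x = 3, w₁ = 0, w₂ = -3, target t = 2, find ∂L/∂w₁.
∂L/∂w₁ = 0

Forward pass:
z = w₁x = 0×3 = 0
h = ReLU(0) = 0
y = w₂h = -3×0 = 0

Backward pass:
∂L/∂y = 2(y - t) = 2(0 - 2) = -4
∂y/∂h = w₂ = -3
∂h/∂z = 0 (ReLU derivative)
∂z/∂w₁ = x = 3

∂L/∂w₁ = -4 × -3 × 0 × 3 = 0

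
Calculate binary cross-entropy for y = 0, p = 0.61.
L = 0.9416

L = -0·log(0.61) - 1·log(0.39) = -log(0.39) = 0.9416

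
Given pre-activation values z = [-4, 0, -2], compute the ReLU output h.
h = [0, 0, 0]

ReLU applied element-wise: max(0,-4)=0, max(0,0)=0, max(0,-2)=0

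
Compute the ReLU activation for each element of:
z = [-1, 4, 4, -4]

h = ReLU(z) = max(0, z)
h = [0, 4, 4, 0]

ReLU applied element-wise: max(0,-1)=0, max(0,4)=4, max(0,4)=4, max(0,-4)=0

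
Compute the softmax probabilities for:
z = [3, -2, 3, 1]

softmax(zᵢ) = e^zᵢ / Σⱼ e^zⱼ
p = [0.4668, 0.0031, 0.4668, 0.0632]

exp(z) = [20.09, 0.1353, 20.09, 2.718]
Sum = 43.02
p = [0.4668, 0.0031, 0.4668, 0.0632]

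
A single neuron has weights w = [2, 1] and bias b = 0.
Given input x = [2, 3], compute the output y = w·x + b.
y = 7

y = (2)(2) + (1)(3) + 0 = 7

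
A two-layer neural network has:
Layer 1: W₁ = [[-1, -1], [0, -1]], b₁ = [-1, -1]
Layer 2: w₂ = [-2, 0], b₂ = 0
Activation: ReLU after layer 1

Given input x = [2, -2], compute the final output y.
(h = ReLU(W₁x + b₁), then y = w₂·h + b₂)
y = 0

Layer 1 pre-activation: z₁ = [-1, 1]
After ReLU: h = [0, 1]
Layer 2 output: y = -2×0 + 0×1 + 0 = 0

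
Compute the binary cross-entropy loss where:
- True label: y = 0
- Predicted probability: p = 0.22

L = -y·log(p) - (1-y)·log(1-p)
L = 0.2485

L = -0·log(0.22) - 1·log(0.78) = -log(0.78) = 0.2485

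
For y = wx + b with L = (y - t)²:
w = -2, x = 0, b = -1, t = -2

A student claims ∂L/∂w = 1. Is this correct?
Incorrect

y = (-2)(0) + -1 = -1
∂L/∂y = 2(y - t) = 2(-1 - -2) = 2
∂y/∂w = x = 0
∂L/∂w = 2 × 0 = 0

Claimed value: 1
Incorrect: The correct gradient is 0.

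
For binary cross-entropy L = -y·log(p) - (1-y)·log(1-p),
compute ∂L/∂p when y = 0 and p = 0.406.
∂L/∂p = 1.684

∂L/∂p = -y/p + (1-y)/(1-p) = 0 + 1/0.594 = 1.684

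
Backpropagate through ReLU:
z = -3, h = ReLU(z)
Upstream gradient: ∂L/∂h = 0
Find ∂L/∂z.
∂L/∂z = 0

h = ReLU(-3) = 0
Since z < 0: ∂h/∂z = 0
∂L/∂z = ∂L/∂h · ∂h/∂z = 0 × 0 = 0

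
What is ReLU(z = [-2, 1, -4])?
h = [0, 1, 0]

ReLU applied element-wise: max(0,-2)=0, max(0,1)=1, max(0,-4)=0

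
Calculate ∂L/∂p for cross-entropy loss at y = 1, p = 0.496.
∂L/∂p = -2.016

∂L/∂p = -y/p + (1-y)/(1-p) = -1/0.496 + 0 = -2.016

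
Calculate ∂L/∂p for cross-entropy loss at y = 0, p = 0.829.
∂L/∂p = 5.848

∂L/∂p = -y/p + (1-y)/(1-p) = 0 + 1/0.171 = 5.848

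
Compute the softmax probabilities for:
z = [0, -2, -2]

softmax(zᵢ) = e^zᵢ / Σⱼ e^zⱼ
p = [0.787, 0.1065, 0.1065]

exp(z) = [1, 0.1353, 0.1353]
Sum = 1.271
p = [0.787, 0.1065, 0.1065]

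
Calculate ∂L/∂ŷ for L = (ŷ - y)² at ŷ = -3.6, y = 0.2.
∂L/∂ŷ = -7.6

∂L/∂ŷ = 2(ŷ - y) = 2(-3.6 - 0.2) = 2(-3.8) = -7.6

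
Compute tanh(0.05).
0.04996

tanh(0.05) = (e^(0.05) - e^(-0.05))/(e^(0.05) + e^(-0.05)) = 0.04996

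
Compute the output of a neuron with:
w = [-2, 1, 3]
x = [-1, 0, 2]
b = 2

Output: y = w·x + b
y = 10

y = (-2)(-1) + (1)(0) + (3)(2) + 2 = 10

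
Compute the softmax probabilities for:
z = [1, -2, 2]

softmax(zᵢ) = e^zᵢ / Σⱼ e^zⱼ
p = [0.2654, 0.0132, 0.7214]

exp(z) = [2.718, 0.1353, 7.389]
Sum = 10.24
p = [0.2654, 0.0132, 0.7214]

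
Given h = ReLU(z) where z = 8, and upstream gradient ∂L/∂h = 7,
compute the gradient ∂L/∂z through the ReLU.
∂L/∂z = 7

h = ReLU(8) = 8
Since z > 0: ∂h/∂z = 1
∂L/∂z = ∂L/∂h · ∂h/∂z = 7 × 1 = 7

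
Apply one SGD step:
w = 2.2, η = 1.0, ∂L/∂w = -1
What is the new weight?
w_new = 3.2

w_new = w - η·∂L/∂w = 2.2 - 1.0×(-1) = 2.2 - (-1) = 3.2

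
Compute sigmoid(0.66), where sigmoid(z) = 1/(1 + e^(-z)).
0.6593

sigmoid(0.66) = 1/(1 + e^(-0.66)) = 1/(1 + 0.5169) = 0.6593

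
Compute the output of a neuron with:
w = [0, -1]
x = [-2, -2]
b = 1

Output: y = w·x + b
y = 3

y = (0)(-2) + (-1)(-2) + 1 = 3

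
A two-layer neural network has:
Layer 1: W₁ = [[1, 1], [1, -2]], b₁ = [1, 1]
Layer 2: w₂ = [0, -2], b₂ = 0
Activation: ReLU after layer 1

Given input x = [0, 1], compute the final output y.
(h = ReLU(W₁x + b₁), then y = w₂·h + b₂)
y = 0

Layer 1 pre-activation: z₁ = [2, -1]
After ReLU: h = [2, 0]
Layer 2 output: y = 0×2 + -2×0 + 0 = 0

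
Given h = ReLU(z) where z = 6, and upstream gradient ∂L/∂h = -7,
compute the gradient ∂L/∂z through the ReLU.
∂L/∂z = -7

h = ReLU(6) = 6
Since z > 0: ∂h/∂z = 1
∂L/∂z = ∂L/∂h · ∂h/∂z = -7 × 1 = -7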